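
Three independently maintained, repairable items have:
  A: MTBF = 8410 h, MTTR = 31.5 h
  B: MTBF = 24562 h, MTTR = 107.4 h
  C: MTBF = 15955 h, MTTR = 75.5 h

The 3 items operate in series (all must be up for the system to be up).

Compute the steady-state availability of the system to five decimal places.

A(A) = MTBF/(MTBF+MTTR) = 8410/(8410+31.5) = 0.996268
A(B) = MTBF/(MTBF+MTTR) = 24562/(24562+107.4) = 0.995646
A(C) = MTBF/(MTBF+MTTR) = 15955/(15955+75.5) = 0.995290
Series availability: 0.996268 × 0.995646 × 0.995290 = 0.98726

0.98726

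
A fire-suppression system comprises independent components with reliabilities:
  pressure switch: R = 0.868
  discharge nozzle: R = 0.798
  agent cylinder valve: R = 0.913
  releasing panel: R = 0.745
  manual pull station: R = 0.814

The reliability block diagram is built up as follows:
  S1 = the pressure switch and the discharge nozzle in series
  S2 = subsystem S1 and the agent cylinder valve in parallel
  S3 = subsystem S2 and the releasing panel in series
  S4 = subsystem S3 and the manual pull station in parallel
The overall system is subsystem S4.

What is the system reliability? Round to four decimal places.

Series (pressure switch and discharge nozzle): 0.868000 × 0.798000 = 0.692664
Parallel ([0.692664] and agent cylinder valve): 1 − (1 − 0.692664)(1 − 0.913000) = 0.973262
Series ([0.973262] and releasing panel): 0.973262 × 0.745000 = 0.725080
Parallel ([0.725080] and manual pull station): 1 − (1 − 0.725080)(1 − 0.814000) = 0.9489

0.9489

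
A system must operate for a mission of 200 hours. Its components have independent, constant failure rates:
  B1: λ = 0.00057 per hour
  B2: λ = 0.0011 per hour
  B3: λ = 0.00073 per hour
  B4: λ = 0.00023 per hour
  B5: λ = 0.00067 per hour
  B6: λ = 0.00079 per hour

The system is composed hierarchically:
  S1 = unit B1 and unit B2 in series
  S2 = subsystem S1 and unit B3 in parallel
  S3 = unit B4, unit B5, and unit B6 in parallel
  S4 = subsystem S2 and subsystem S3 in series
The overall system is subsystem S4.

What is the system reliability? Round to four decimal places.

R(B1) = exp(−0.00057 × 200) = 0.892258
R(B2) = exp(−0.0011 × 200) = 0.802519
R(B3) = exp(−0.00073 × 200) = 0.864158
R(B4) = exp(−0.00023 × 200) = 0.955042
R(B5) = exp(−0.00067 × 200) = 0.874590
R(B6) = exp(−0.00079 × 200) = 0.853850
Series (B1 and B2): 0.892258 × 0.802519 = 0.716054
Parallel ([0.716054] and B3): 1 − (1 − 0.716054)(1 − 0.864158) = 0.961428
Parallel (B4, B5, and B6): 1 − (1 − 0.955042)(1 − 0.874590)(1 − 0.853850) = 0.999176
Series ([0.961428] and [0.999176]): 0.961428 × 0.999176 = 0.9606

0.9606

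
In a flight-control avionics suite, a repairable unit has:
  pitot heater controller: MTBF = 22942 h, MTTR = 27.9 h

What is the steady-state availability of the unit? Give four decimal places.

A(pitot heater controller) = MTBF/(MTBF+MTTR) = 22942/(22942+27.9) = 0.9988

0.9988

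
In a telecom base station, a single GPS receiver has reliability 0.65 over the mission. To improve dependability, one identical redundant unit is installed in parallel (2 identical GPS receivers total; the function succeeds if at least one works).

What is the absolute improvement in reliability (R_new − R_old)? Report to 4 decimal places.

0.2275

R_before = 0.65
R_after = 1 − (1 − 0.65)^2 = 0.8775
ΔR = 0.8775 − 0.65 = 0.2275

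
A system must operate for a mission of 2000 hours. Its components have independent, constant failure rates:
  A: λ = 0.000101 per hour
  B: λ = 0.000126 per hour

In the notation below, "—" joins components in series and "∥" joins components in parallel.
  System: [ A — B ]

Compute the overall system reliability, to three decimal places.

0.635

R(A) = exp(−0.000101 × 2000) = 0.81709
R(B) = exp(−0.000126 × 2000) = 0.77724
Series (A and B): 0.81709 × 0.77724 = 0.635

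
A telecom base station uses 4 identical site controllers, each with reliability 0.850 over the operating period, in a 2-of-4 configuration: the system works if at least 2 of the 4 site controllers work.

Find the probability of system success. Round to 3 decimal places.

0.988

R = Σ_{i=2}^{4} C(4,i) p^i (1−p)^{4−i} with p = 0.850
C(4,2)·0.850^2·0.150^2 = 0.09754
C(4,3)·0.850^3·0.150^1 = 0.36848
C(4,4)·0.850^4·0.150^0 = 0.52201
Sum = 0.988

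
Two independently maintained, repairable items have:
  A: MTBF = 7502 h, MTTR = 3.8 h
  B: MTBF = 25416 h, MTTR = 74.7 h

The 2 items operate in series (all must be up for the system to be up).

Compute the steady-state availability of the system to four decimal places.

A(A) = MTBF/(MTBF+MTTR) = 7502/(7502+3.8) = 0.999494
A(B) = MTBF/(MTBF+MTTR) = 25416/(25416+74.7) = 0.997070
Series availability: 0.999494 × 0.997070 = 0.9966

0.9966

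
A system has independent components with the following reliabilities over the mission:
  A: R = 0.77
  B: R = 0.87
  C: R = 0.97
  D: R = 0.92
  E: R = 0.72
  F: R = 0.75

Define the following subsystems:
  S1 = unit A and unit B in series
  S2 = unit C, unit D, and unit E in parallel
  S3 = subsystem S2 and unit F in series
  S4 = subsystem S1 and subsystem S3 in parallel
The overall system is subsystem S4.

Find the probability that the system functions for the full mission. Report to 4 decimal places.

0.9173

Series (A and B): 0.770000 × 0.870000 = 0.669900
Parallel (C, D, and E): 1 − (1 − 0.970000)(1 − 0.920000)(1 − 0.720000) = 0.999328
Series ([0.999328] and F): 0.999328 × 0.750000 = 0.749496
Parallel ([0.669900] and [0.749496]): 1 − (1 − 0.669900)(1 − 0.749496) = 0.9173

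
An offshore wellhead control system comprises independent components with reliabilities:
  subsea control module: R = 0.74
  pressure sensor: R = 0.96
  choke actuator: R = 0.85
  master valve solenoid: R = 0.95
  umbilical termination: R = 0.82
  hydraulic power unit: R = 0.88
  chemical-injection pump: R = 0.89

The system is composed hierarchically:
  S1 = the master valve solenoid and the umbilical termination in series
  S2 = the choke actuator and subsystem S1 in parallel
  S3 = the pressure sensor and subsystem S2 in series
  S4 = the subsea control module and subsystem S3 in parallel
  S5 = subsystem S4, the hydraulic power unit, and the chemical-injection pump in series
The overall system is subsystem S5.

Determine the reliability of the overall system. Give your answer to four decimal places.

0.7686

Series (master valve solenoid and umbilical termination): 0.950000 × 0.820000 = 0.779000
Parallel (choke actuator and [0.779000]): 1 − (1 − 0.850000)(1 − 0.779000) = 0.966850
Series (pressure sensor and [0.966850]): 0.960000 × 0.966850 = 0.928176
Parallel (subsea control module and [0.928176]): 1 − (1 − 0.740000)(1 − 0.928176) = 0.981326
Series ([0.981326], hydraulic power unit, and chemical-injection pump): 0.981326 × 0.880000 × 0.890000 = 0.7686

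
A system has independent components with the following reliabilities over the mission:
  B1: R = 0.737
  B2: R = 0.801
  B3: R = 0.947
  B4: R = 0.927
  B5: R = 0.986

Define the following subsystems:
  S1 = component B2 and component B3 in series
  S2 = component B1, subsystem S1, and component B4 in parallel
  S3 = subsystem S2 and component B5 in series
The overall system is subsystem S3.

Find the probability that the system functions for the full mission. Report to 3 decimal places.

0.981

Series (B2 and B3): 0.80100 × 0.94700 = 0.75855
Parallel (B1, [0.75855], and B4): 1 − (1 − 0.73700)(1 − 0.75855)(1 − 0.92700) = 0.99536
Series ([0.99536] and B5): 0.99536 × 0.98600 = 0.981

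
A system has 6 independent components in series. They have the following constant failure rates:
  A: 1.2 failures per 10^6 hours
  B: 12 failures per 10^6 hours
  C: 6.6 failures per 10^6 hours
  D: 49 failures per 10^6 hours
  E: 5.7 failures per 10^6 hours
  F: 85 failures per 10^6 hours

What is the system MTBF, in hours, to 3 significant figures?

Series of exponential components: λ_sys = Σ λ_i
λ_sys = 0.0000012 + 0.000012 + 0.0000066 + 0.000049 + 0.0000057 + 0.000085 = 1.5950e-04 /h
MTBF = 1 / λ_sys = 6270 h

6270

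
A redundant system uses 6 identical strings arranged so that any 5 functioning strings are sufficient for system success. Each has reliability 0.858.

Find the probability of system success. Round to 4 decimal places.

0.7951

R = Σ_{i=5}^{6} C(6,i) p^i (1−p)^{6−i} with p = 0.858
C(6,5)·0.858^5·0.142^1 = 0.396165
C(6,6)·0.858^6·0.142^0 = 0.398955
Sum = 0.7951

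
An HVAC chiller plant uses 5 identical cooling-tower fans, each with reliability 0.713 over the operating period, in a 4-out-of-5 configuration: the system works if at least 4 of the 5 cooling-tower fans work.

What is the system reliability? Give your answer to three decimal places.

0.555

R = Σ_{i=4}^{5} C(5,i) p^i (1−p)^{5−i} with p = 0.713
C(5,4)·0.713^4·0.287^1 = 0.37086
C(5,5)·0.713^5·0.287^0 = 0.18427
Sum = 0.555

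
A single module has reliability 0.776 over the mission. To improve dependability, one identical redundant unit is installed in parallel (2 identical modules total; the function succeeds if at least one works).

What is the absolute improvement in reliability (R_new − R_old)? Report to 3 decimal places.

R_before = 0.776
R_after = 1 − (1 − 0.776)^2 = 0.950
ΔR = 0.950 − 0.776 = 0.174

0.174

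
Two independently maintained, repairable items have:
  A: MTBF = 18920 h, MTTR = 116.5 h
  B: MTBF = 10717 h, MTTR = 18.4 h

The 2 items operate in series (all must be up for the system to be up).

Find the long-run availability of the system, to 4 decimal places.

0.9922

A(A) = MTBF/(MTBF+MTTR) = 18920/(18920+116.5) = 0.993880
A(B) = MTBF/(MTBF+MTTR) = 10717/(10717+18.4) = 0.998286
Series availability: 0.993880 × 0.998286 = 0.9922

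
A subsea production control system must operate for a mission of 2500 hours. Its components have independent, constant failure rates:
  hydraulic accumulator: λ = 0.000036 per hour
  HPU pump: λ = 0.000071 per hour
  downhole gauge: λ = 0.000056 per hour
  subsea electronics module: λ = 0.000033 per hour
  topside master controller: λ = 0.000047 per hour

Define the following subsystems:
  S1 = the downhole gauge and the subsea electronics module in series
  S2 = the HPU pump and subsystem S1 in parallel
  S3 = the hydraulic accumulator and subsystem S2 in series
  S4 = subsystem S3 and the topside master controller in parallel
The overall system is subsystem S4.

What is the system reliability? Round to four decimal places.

R(hydraulic accumulator) = exp(−0.000036 × 2500) = 0.913931
R(HPU pump) = exp(−0.000071 × 2500) = 0.837361
R(downhole gauge) = exp(−0.000056 × 2500) = 0.869358
R(subsea electronics module) = exp(−0.000033 × 2500) = 0.920811
R(topside master controller) = exp(−0.000047 × 2500) = 0.889141
Series (downhole gauge and subsea electronics module): 0.869358 × 0.920811 = 0.800514
Parallel (HPU pump and [0.800514]): 1 − (1 − 0.837361)(1 − 0.800514) = 0.967556
Series (hydraulic accumulator and [0.967556]): 0.913931 × 0.967556 = 0.884279
Parallel ([0.884279] and topside master controller): 1 − (1 − 0.884279)(1 − 0.889141) = 0.9872

0.9872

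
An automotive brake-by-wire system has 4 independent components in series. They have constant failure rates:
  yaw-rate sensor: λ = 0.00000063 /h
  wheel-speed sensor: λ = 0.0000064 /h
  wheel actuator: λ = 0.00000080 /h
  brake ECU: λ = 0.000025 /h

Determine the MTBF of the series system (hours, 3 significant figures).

30500

Series of exponential components: λ_sys = Σ λ_i
λ_sys = 0.00000063 + 0.0000064 + 0.00000080 + 0.000025 = 3.2830e-05 /h
MTBF = 1 / λ_sys = 30500 h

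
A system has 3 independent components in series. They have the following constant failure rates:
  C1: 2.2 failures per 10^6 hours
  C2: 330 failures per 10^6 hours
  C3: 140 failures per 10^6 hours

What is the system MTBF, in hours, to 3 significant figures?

2120

Series of exponential components: λ_sys = Σ λ_i
λ_sys = 0.0000022 + 0.00033 + 0.00014 = 4.7220e-04 /h
MTBF = 1 / λ_sys = 2120 h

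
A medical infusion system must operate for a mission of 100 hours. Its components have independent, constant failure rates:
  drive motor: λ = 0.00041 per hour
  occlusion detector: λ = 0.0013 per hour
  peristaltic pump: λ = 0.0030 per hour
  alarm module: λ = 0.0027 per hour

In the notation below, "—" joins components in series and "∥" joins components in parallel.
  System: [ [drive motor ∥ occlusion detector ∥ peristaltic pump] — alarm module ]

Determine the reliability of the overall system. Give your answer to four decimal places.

R(drive motor) = exp(−0.00041 × 100) = 0.959829
R(occlusion detector) = exp(−0.0013 × 100) = 0.878095
R(peristaltic pump) = exp(−0.0030 × 100) = 0.740818
R(alarm module) = exp(−0.0027 × 100) = 0.763379
Parallel (drive motor, occlusion detector, and peristaltic pump): 1 − (1 − 0.959829)(1 − 0.878095)(1 − 0.740818) = 0.998731
Series ([0.998731] and alarm module): 0.998731 × 0.763379 = 0.7624

0.7624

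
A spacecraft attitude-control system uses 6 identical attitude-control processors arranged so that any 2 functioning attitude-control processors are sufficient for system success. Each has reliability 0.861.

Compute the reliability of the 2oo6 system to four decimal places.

0.9997

R = Σ_{i=2}^{6} C(6,i) p^i (1−p)^{6−i} with p = 0.861
C(6,2)·0.861^2·0.139^4 = 0.004151
C(6,3)·0.861^3·0.139^3 = 0.034283
C(6,4)·0.861^4·0.139^2 = 0.159270
C(6,5)·0.861^5·0.139^1 = 0.394622
C(6,6)·0.861^6·0.139^0 = 0.407398
Sum = 0.9997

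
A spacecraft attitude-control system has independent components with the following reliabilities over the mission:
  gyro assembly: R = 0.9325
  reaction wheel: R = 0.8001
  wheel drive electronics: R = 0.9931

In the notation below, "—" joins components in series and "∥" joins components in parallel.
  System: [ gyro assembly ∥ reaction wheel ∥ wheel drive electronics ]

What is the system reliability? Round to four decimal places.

Parallel (gyro assembly, reaction wheel, and wheel drive electronics): 1 − (1 − 0.932500)(1 − 0.800100)(1 − 0.993100) = 0.9999

0.9999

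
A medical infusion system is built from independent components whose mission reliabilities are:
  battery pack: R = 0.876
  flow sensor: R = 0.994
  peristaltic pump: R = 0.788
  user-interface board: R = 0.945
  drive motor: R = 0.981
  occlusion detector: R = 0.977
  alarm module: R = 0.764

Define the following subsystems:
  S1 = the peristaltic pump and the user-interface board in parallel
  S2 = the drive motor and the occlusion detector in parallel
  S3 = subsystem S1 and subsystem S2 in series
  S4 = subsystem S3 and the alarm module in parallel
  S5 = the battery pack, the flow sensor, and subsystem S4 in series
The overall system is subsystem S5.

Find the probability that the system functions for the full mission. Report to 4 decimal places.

Parallel (peristaltic pump and user-interface board): 1 − (1 − 0.788000)(1 − 0.945000) = 0.988340
Parallel (drive motor and occlusion detector): 1 − (1 − 0.981000)(1 − 0.977000) = 0.999563
Series ([0.988340] and [0.999563]): 0.988340 × 0.999563 = 0.987908
Parallel ([0.987908] and alarm module): 1 − (1 − 0.987908)(1 − 0.764000) = 0.997146
Series (battery pack, flow sensor, and [0.997146]): 0.876000 × 0.994000 × 0.997146 = 0.8683

0.8683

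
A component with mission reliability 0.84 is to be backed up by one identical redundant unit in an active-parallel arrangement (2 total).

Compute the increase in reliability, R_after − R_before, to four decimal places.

0.1344

R_before = 0.84
R_after = 1 − (1 − 0.84)^2 = 0.9744
ΔR = 0.9744 − 0.84 = 0.1344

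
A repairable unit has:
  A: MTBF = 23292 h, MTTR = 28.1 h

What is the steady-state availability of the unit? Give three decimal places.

0.999

A(A) = MTBF/(MTBF+MTTR) = 23292/(23292+28.1) = 0.999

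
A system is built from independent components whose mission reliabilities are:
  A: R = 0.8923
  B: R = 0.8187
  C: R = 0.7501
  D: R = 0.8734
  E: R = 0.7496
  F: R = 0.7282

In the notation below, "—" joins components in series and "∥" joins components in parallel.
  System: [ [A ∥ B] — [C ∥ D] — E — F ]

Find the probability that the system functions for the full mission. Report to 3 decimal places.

0.518

Parallel (A and B): 1 − (1 − 0.89230)(1 − 0.81870) = 0.98047
Parallel (C and D): 1 − (1 − 0.75010)(1 − 0.87340) = 0.96836
Series ([0.98047], [0.96836], E, and F): 0.98047 × 0.96836 × 0.74960 × 0.72820 = 0.518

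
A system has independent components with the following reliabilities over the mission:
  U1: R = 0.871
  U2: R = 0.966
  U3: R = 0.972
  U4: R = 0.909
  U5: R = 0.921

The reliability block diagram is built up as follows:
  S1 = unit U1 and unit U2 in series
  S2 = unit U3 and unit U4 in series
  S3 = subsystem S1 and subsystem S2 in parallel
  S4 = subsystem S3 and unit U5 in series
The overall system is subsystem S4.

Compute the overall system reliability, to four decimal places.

Series (U1 and U2): 0.871000 × 0.966000 = 0.841386
Series (U3 and U4): 0.972000 × 0.909000 = 0.883548
Parallel ([0.841386] and [0.883548]): 1 − (1 − 0.841386)(1 − 0.883548) = 0.981529
Series ([0.981529] and U5): 0.981529 × 0.921000 = 0.9040

0.9040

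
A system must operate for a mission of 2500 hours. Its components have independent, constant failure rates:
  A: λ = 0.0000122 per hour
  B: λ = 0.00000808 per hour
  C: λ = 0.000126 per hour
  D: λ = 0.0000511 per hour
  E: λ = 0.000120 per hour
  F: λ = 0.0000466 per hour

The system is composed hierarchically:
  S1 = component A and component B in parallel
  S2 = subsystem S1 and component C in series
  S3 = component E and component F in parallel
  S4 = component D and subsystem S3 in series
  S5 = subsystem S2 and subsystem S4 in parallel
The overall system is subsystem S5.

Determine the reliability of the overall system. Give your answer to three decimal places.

0.961

R(A) = exp(−0.0000122 × 2500) = 0.96996
R(B) = exp(−0.00000808 × 2500) = 0.98000
R(C) = exp(−0.000126 × 2500) = 0.72979
R(D) = exp(−0.0000511 × 2500) = 0.88007
R(E) = exp(−0.000120 × 2500) = 0.74082
R(F) = exp(−0.0000466 × 2500) = 0.89003
Parallel (A and B): 1 − (1 − 0.96996)(1 − 0.98000) = 0.99940
Series ([0.99940] and C): 0.99940 × 0.72979 = 0.72935
Parallel (E and F): 1 − (1 − 0.74082)(1 − 0.89003) = 0.97150
Series (D and [0.97150]): 0.88007 × 0.97150 = 0.85499
Parallel ([0.72935] and [0.85499]): 1 − (1 − 0.72935)(1 − 0.85499) = 0.961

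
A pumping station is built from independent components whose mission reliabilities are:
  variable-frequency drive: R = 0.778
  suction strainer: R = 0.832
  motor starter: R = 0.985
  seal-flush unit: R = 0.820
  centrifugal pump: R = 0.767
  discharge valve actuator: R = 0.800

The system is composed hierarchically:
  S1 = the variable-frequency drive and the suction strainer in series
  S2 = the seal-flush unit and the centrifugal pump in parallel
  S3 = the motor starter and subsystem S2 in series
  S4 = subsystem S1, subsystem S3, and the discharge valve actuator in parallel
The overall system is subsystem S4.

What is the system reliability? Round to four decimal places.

Series (variable-frequency drive and suction strainer): 0.778000 × 0.832000 = 0.647296
Parallel (seal-flush unit and centrifugal pump): 1 − (1 − 0.820000)(1 − 0.767000) = 0.958060
Series (motor starter and [0.958060]): 0.985000 × 0.958060 = 0.943689
Parallel ([0.647296], [0.943689], and discharge valve actuator): 1 − (1 − 0.647296)(1 − 0.943689)(1 − 0.800000) = 0.9960

0.9960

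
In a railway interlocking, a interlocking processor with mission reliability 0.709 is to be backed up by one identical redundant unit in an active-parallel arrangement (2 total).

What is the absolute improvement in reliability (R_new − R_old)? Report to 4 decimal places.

0.2063

R_before = 0.709
R_after = 1 − (1 − 0.709)^2 = 0.9153
ΔR = 0.9153 − 0.709 = 0.2063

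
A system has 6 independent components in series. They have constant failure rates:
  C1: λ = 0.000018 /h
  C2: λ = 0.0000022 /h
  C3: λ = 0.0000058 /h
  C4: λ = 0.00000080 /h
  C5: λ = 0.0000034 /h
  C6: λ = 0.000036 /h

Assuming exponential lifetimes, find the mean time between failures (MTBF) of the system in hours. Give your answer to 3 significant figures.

Series of exponential components: λ_sys = Σ λ_i
λ_sys = 0.000018 + 0.0000022 + 0.0000058 + 0.00000080 + 0.0000034 + 0.000036 = 6.6200e-05 /h
MTBF = 1 / λ_sys = 15100 h

15100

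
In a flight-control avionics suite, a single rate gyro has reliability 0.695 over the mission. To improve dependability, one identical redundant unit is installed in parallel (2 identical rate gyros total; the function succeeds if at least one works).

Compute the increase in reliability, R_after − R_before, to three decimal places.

0.212

R_before = 0.695
R_after = 1 − (1 − 0.695)^2 = 0.907
ΔR = 0.907 − 0.695 = 0.212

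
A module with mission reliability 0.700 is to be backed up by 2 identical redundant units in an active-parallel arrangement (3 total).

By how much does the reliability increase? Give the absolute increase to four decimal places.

R_before = 0.700
R_after = 1 − (1 − 0.700)^3 = 0.9730
ΔR = 0.9730 − 0.700 = 0.2730

0.2730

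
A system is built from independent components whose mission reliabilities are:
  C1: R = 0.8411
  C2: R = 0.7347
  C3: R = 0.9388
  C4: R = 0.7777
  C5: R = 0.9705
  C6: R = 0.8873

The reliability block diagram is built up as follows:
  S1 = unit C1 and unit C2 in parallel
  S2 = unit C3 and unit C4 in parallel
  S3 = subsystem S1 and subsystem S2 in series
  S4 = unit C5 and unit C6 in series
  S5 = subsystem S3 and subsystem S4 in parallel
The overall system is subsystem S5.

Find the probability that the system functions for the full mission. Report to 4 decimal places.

0.9923

Parallel (C1 and C2): 1 − (1 − 0.841100)(1 − 0.734700) = 0.957844
Parallel (C3 and C4): 1 − (1 − 0.938800)(1 − 0.777700) = 0.986395
Series ([0.957844] and [0.986395]): 0.957844 × 0.986395 = 0.944813
Series (C5 and C6): 0.970500 × 0.887300 = 0.861125
Parallel ([0.944813] and [0.861125]): 1 − (1 − 0.944813)(1 − 0.861125) = 0.9923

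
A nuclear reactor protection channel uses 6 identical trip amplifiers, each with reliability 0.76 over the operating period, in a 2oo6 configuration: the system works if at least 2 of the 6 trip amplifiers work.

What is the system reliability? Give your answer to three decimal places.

0.996

R = Σ_{i=2}^{6} C(6,i) p^i (1−p)^{6−i} with p = 0.76
C(6,2)·0.76^2·0.24^4 = 0.02875
C(6,3)·0.76^3·0.24^3 = 0.12137
C(6,4)·0.76^4·0.24^2 = 0.28825
C(6,5)·0.76^5·0.24^1 = 0.36512
C(6,6)·0.76^6·0.24^0 = 0.19270
Sum = 0.996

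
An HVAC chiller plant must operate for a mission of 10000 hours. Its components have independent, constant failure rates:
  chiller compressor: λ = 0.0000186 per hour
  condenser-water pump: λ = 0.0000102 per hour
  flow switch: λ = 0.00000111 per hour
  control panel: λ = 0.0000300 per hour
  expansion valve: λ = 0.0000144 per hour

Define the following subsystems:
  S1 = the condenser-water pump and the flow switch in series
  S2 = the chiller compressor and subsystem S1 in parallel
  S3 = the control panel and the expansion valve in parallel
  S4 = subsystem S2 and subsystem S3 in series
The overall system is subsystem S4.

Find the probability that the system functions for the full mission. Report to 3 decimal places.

0.948

R(chiller compressor) = exp(−0.0000186 × 10000) = 0.83027
R(condenser-water pump) = exp(−0.0000102 × 10000) = 0.90303
R(flow switch) = exp(−0.00000111 × 10000) = 0.98896
R(control panel) = exp(−0.0000300 × 10000) = 0.74082
R(expansion valve) = exp(−0.0000144 × 10000) = 0.86589
Series (condenser-water pump and flow switch): 0.90303 × 0.98896 = 0.89306
Parallel (chiller compressor and [0.89306]): 1 − (1 − 0.83027)(1 − 0.89306) = 0.98185
Parallel (control panel and expansion valve): 1 − (1 − 0.74082)(1 − 0.86589) = 0.96524
Series ([0.98185] and [0.96524]): 0.98185 × 0.96524 = 0.948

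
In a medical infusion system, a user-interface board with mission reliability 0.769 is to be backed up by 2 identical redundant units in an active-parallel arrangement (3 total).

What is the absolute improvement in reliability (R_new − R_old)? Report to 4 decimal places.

R_before = 0.769
R_after = 1 − (1 − 0.769)^3 = 0.9877
ΔR = 0.9877 − 0.769 = 0.2187

0.2187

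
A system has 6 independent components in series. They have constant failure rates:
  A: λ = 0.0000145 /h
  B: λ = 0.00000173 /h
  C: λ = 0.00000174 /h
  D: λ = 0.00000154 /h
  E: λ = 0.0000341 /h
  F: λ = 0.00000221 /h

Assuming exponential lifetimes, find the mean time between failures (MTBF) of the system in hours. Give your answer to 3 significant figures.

Series of exponential components: λ_sys = Σ λ_i
λ_sys = 0.0000145 + 0.00000173 + 0.00000174 + 0.00000154 + 0.0000341 + 0.00000221 = 5.5820e-05 /h
MTBF = 1 / λ_sys = 17900 h

17900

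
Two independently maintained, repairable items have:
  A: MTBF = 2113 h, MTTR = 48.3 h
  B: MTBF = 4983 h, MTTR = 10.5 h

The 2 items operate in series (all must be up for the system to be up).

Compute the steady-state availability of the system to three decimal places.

0.976

A(A) = MTBF/(MTBF+MTTR) = 2113/(2113+48.3) = 0.977652
A(B) = MTBF/(MTBF+MTTR) = 4983/(4983+10.5) = 0.997897
Series availability: 0.977652 × 0.997897 = 0.976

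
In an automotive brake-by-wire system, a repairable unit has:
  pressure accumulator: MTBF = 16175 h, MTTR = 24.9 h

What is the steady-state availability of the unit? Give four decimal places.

A(pressure accumulator) = MTBF/(MTBF+MTTR) = 16175/(16175+24.9) = 0.9985

0.9985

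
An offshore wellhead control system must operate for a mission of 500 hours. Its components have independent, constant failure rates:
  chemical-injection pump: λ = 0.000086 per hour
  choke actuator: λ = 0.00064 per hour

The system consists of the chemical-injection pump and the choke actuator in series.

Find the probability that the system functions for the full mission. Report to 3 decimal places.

0.696

R(chemical-injection pump) = exp(−0.000086 × 500) = 0.95791
R(choke actuator) = exp(−0.00064 × 500) = 0.72615
Series (chemical-injection pump and choke actuator): 0.95791 × 0.72615 = 0.696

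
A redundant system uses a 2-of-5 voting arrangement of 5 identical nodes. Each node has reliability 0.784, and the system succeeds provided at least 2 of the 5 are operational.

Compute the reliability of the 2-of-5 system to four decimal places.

0.9910

R = Σ_{i=2}^{5} C(5,i) p^i (1−p)^{5−i} with p = 0.784
C(5,2)·0.784^2·0.216^3 = 0.061943
C(5,3)·0.784^3·0.216^2 = 0.224831
C(5,4)·0.784^4·0.216^1 = 0.408026
C(5,5)·0.784^5·0.216^0 = 0.296197
Sum = 0.9910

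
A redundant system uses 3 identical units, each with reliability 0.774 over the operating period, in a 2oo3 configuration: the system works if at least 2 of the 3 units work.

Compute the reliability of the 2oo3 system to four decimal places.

R = Σ_{i=2}^{3} C(3,i) p^i (1−p)^{3−i} with p = 0.774
C(3,2)·0.774^2·0.226^1 = 0.406174
C(3,3)·0.774^3·0.226^0 = 0.463685
Sum = 0.8699

0.8699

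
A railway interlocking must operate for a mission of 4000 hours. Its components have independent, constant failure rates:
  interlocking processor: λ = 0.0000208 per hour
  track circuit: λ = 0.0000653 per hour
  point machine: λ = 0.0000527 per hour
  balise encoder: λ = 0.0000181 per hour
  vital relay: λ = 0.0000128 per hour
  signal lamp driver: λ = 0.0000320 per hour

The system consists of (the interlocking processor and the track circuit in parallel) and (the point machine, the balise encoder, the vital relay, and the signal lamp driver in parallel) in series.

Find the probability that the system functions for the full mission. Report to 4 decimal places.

0.9816

R(interlocking processor) = exp(−0.0000208 × 4000) = 0.920167
R(track circuit) = exp(−0.0000653 × 4000) = 0.770127
R(point machine) = exp(−0.0000527 × 4000) = 0.809936
R(balise encoder) = exp(−0.0000181 × 4000) = 0.930159
R(vital relay) = exp(−0.0000128 × 4000) = 0.950089
R(signal lamp driver) = exp(−0.0000320 × 4000) = 0.879853
Parallel (interlocking processor and track circuit): 1 − (1 − 0.920167)(1 − 0.770127) = 0.981649
Parallel (point machine, balise encoder, vital relay, and signal lamp driver): 1 − (1 − 0.809936)(1 − 0.930159)(1 − 0.950089)(1 − 0.879853) = 0.999920
Series ([0.981649] and [0.999920]): 0.981649 × 0.999920 = 0.9816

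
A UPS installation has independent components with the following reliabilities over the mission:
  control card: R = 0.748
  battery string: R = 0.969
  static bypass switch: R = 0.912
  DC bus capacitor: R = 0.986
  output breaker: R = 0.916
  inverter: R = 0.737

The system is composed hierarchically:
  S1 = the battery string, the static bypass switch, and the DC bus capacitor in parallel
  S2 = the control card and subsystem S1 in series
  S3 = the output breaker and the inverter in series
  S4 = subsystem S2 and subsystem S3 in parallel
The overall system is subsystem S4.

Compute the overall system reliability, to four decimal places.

0.9181

Parallel (battery string, static bypass switch, and DC bus capacitor): 1 − (1 − 0.969000)(1 − 0.912000)(1 − 0.986000) = 0.999962
Series (control card and [0.999962]): 0.748000 × 0.999962 = 0.747972
Series (output breaker and inverter): 0.916000 × 0.737000 = 0.675092
Parallel ([0.747972] and [0.675092]): 1 − (1 − 0.747972)(1 − 0.675092) = 0.9181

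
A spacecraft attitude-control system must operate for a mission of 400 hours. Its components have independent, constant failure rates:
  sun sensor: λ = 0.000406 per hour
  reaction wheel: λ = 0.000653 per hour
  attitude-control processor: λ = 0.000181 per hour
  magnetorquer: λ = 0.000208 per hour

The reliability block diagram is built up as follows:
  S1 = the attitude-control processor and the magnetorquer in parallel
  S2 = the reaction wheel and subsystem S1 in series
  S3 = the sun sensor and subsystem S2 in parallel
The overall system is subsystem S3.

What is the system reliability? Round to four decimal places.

R(sun sensor) = exp(−0.000406 × 400) = 0.850101
R(reaction wheel) = exp(−0.000653 × 400) = 0.770127
R(attitude-control processor) = exp(−0.000181 × 400) = 0.930159
R(magnetorquer) = exp(−0.000208 × 400) = 0.920167
Parallel (attitude-control processor and magnetorquer): 1 − (1 − 0.930159)(1 − 0.920167) = 0.994424
Series (reaction wheel and [0.994424]): 0.770127 × 0.994424 = 0.765833
Parallel (sun sensor and [0.765833]): 1 − (1 − 0.850101)(1 − 0.765833) = 0.9649

0.9649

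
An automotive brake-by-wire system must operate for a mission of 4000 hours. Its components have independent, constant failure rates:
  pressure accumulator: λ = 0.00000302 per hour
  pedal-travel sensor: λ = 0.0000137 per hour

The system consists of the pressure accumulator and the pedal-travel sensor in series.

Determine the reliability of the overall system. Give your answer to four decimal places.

R(pressure accumulator) = exp(−0.00000302 × 4000) = 0.987993
R(pedal-travel sensor) = exp(−0.0000137 × 4000) = 0.946674
Series (pressure accumulator and pedal-travel sensor): 0.987993 × 0.946674 = 0.9353

0.9353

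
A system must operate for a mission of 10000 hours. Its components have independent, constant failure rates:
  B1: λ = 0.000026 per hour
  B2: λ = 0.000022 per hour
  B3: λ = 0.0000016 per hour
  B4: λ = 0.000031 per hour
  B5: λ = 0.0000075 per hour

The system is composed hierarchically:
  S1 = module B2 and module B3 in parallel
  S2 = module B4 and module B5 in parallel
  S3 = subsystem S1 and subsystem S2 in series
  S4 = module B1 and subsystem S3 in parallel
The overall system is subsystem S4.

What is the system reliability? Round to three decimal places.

0.995

R(B1) = exp(−0.000026 × 10000) = 0.77105
R(B2) = exp(−0.000022 × 10000) = 0.80252
R(B3) = exp(−0.0000016 × 10000) = 0.98413
R(B4) = exp(−0.000031 × 10000) = 0.73345
R(B5) = exp(−0.0000075 × 10000) = 0.92774
Parallel (B2 and B3): 1 − (1 − 0.80252)(1 − 0.98413) = 0.99687
Parallel (B4 and B5): 1 − (1 − 0.73345)(1 − 0.92774) = 0.98074
Series ([0.99687] and [0.98074]): 0.99687 × 0.98074 = 0.97767
Parallel (B1 and [0.97767]): 1 − (1 − 0.77105)(1 − 0.97767) = 0.995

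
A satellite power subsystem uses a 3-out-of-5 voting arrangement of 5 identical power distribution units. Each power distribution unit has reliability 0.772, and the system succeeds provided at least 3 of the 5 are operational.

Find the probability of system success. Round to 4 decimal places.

0.9183

R = Σ_{i=3}^{5} C(5,i) p^i (1−p)^{5−i} with p = 0.772
C(5,3)·0.772^3·0.228^2 = 0.239178
C(5,4)·0.772^4·0.228^1 = 0.404924
C(5,5)·0.772^5·0.228^0 = 0.274212
Sum = 0.9183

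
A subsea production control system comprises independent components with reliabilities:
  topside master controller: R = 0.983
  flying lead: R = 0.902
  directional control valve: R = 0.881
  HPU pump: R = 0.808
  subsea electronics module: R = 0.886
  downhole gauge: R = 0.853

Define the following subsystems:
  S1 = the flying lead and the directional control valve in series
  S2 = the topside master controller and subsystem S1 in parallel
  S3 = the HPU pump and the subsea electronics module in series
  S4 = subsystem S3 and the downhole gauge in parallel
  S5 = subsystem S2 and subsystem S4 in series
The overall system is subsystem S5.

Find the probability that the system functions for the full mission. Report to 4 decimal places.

0.9549

Series (flying lead and directional control valve): 0.902000 × 0.881000 = 0.794662
Parallel (topside master controller and [0.794662]): 1 − (1 − 0.983000)(1 − 0.794662) = 0.996509
Series (HPU pump and subsea electronics module): 0.808000 × 0.886000 = 0.715888
Parallel ([0.715888] and downhole gauge): 1 − (1 − 0.715888)(1 − 0.853000) = 0.958236
Series ([0.996509] and [0.958236]): 0.996509 × 0.958236 = 0.9549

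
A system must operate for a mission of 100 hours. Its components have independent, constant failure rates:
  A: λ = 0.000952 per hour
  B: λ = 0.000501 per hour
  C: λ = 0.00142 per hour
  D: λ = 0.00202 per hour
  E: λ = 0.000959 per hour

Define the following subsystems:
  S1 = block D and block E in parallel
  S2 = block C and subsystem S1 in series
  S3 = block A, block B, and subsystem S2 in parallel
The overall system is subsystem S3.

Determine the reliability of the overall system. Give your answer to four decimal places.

0.9993

R(A) = exp(−0.000952 × 100) = 0.909191
R(B) = exp(−0.000501 × 100) = 0.951134
R(C) = exp(−0.00142 × 100) = 0.867621
R(D) = exp(−0.00202 × 100) = 0.817095
R(E) = exp(−0.000959 × 100) = 0.908555
Parallel (D and E): 1 − (1 − 0.817095)(1 − 0.908555) = 0.983274
Series (C and [0.983274]): 0.867621 × 0.983274 = 0.853109
Parallel (A, B, and [0.853109]): 1 − (1 − 0.909191)(1 − 0.951134)(1 − 0.853109) = 0.9993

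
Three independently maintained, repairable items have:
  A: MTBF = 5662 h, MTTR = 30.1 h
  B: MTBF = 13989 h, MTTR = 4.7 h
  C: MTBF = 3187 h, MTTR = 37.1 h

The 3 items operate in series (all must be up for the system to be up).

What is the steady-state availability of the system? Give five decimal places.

A(A) = MTBF/(MTBF+MTTR) = 5662/(5662+30.1) = 0.994712
A(B) = MTBF/(MTBF+MTTR) = 13989/(13989+4.7) = 0.999664
A(C) = MTBF/(MTBF+MTTR) = 3187/(3187+37.1) = 0.988493
Series availability: 0.994712 × 0.999664 × 0.988493 = 0.98294

0.98294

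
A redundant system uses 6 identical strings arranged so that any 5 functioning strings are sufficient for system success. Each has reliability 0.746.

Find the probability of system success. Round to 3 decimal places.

R = Σ_{i=5}^{6} C(6,i) p^i (1−p)^{6−i} with p = 0.746
C(6,5)·0.746^5·0.254^1 = 0.35211
C(6,6)·0.746^6·0.254^0 = 0.17236
Sum = 0.524

0.524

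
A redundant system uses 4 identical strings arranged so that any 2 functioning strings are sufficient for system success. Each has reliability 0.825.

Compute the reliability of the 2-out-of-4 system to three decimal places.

R = Σ_{i=2}^{4} C(4,i) p^i (1−p)^{4−i} with p = 0.825
C(4,2)·0.825^2·0.175^2 = 0.12506
C(4,3)·0.825^3·0.175^1 = 0.39306
C(4,4)·0.825^4·0.175^0 = 0.46325
Sum = 0.981

0.981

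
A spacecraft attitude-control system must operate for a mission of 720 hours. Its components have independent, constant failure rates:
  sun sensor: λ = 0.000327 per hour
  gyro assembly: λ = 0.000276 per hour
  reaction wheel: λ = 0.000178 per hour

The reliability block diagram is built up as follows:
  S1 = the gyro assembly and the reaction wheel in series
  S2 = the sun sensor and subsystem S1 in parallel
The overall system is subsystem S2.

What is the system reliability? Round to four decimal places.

0.9415

R(sun sensor) = exp(−0.000327 × 720) = 0.790223
R(gyro assembly) = exp(−0.000276 × 720) = 0.819779
R(reaction wheel) = exp(−0.000178 × 720) = 0.879713
Series (gyro assembly and reaction wheel): 0.819779 × 0.879713 = 0.721170
Parallel (sun sensor and [0.721170]): 1 − (1 − 0.790223)(1 − 0.721170) = 0.9415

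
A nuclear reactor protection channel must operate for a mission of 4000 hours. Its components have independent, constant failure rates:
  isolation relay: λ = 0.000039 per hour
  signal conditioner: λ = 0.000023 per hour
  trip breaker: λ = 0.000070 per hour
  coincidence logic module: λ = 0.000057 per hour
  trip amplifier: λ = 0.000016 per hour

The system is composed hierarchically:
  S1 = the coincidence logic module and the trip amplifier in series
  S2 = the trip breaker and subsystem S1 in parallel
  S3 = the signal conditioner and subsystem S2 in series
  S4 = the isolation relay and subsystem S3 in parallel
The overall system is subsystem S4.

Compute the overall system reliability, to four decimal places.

R(isolation relay) = exp(−0.000039 × 4000) = 0.855559
R(signal conditioner) = exp(−0.000023 × 4000) = 0.912105
R(trip breaker) = exp(−0.000070 × 4000) = 0.755784
R(coincidence logic module) = exp(−0.000057 × 4000) = 0.796124
R(trip amplifier) = exp(−0.000016 × 4000) = 0.938005
Series (coincidence logic module and trip amplifier): 0.796124 × 0.938005 = 0.746768
Parallel (trip breaker and [0.746768]): 1 − (1 − 0.755784)(1 − 0.746768) = 0.938157
Series (signal conditioner and [0.938157]): 0.912105 × 0.938157 = 0.855698
Parallel (isolation relay and [0.855698]): 1 − (1 − 0.855559)(1 − 0.855698) = 0.9792

0.9792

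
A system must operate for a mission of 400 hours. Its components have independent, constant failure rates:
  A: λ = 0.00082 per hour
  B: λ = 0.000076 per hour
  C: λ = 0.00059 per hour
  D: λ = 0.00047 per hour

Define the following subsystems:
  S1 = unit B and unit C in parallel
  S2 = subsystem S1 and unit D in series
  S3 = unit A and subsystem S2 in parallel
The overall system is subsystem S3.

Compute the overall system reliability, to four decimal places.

0.9506

R(A) = exp(−0.00082 × 400) = 0.720363
R(B) = exp(−0.000076 × 400) = 0.970057
R(C) = exp(−0.00059 × 400) = 0.789781
R(D) = exp(−0.00047 × 400) = 0.828615
Parallel (B and C): 1 − (1 − 0.970057)(1 − 0.789781) = 0.993705
Series ([0.993705] and D): 0.993705 × 0.828615 = 0.823399
Parallel (A and [0.823399]): 1 − (1 − 0.720363)(1 − 0.823399) = 0.9506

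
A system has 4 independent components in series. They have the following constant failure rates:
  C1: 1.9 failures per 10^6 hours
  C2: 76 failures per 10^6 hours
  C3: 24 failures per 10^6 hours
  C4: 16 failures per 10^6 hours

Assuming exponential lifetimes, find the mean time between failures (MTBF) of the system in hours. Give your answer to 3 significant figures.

Series of exponential components: λ_sys = Σ λ_i
λ_sys = 0.0000019 + 0.000076 + 0.000024 + 0.000016 = 1.1790e-04 /h
MTBF = 1 / λ_sys = 8480 h

8480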